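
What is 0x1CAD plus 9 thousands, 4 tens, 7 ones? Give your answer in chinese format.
Convert 0x1CAD (hexadecimal) → 1×4096 + 12×256 + 10×16 + 13 = 7341 (decimal)
Convert 9 thousands, 4 tens, 7 ones (place-value notation) → 9×1000 + 4×10 + 7 = 9047 (decimal)
Compute 7341 + 9047 = 16388
Convert 16388 (decimal) → 16388 = 1×10000 + 6×1000 + 3×100 + 8×10 + 8 → 一万六千三百八十八 (Chinese numeral)
一万六千三百八十八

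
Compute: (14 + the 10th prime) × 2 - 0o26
Convert the 10th prime (prime index) → 29 (decimal)
Convert 0o26 (octal) → 2×8 + 6 = 22 (decimal)
Expression in decimal: (14 + 29) × 2 - 22
Parentheses first: 14 + 29 = 43
Multiply: 43 × 2 = 86
Subtract: 86 - 22 = 64
64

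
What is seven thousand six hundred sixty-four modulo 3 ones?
Convert seven thousand six hundred sixty-four (English words) → 7×1000 + 6×100 + 64 = 7664 (decimal)
Convert 3 ones (place-value notation) → 3 (decimal)
Compute 7664 mod 3 = 2
2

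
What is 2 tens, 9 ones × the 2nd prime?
Convert 2 tens, 9 ones (place-value notation) → 2×10 + 9 = 29 (decimal)
Convert the 2nd prime (prime index) → 3 (decimal)
Compute 29 × 3 = 87
87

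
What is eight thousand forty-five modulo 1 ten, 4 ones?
Convert eight thousand forty-five (English words) → 8×1000 + 45 = 8045 (decimal)
Convert 1 ten, 4 ones (place-value notation) → 1×10 + 4 = 14 (decimal)
Compute 8045 mod 14 = 9
9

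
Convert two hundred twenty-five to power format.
Convert two hundred twenty-five (English words) → 2×100 + 25 = 225 (decimal)
Convert 225 (decimal) → 15^2 (power)
15^2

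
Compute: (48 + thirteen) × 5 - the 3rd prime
Convert thirteen (English words) → 13 (decimal)
Convert the 3rd prime (prime index) → 5 (decimal)
Expression in decimal: (48 + 13) × 5 - 5
Parentheses first: 48 + 13 = 61
Multiply: 61 × 5 = 305
Subtract: 305 - 5 = 300
300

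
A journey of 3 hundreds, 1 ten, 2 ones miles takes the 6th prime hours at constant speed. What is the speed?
Convert 3 hundreds, 1 ten, 2 ones (place-value notation) → 3×100 + 1×10 + 2 = 312 (decimal)
Convert the 6th prime (prime index) → 13 (decimal)
Compute 312 ÷ 13 = 24
24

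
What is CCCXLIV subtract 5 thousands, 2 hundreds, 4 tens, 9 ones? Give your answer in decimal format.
Convert CCCXLIV (Roman numeral) → 100 + 100 + 100 + 40 + 4 = 344 (decimal)
Convert 5 thousands, 2 hundreds, 4 tens, 9 ones (place-value notation) → 5×1000 + 2×100 + 4×10 + 9 = 5249 (decimal)
Compute 344 - 5249 = -4905
-4905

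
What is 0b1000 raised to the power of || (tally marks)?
Convert 0b1000 (binary) → 8 (decimal)
Convert || (tally marks) → 2 (decimal)
Compute 8 ^ 2 = 64
64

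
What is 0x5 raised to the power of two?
Convert 0x5 (hexadecimal) → 5 (decimal)
Convert two (English words) → 2 (decimal)
Compute 5 ^ 2 = 25
25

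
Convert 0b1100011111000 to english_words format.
Convert 0b1100011111000 (binary) → 4096 + 2048 + 128 + 64 + 32 + 16 + 8 = 6392 (decimal)
Convert 6392 (decimal) → 6392 = 6×1000 + 3×100 + 92 → six thousand three hundred ninety-two (English words)
six thousand three hundred ninety-two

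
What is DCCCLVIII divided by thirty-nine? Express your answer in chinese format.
Convert DCCCLVIII (Roman numeral) → 500 + 100 + 100 + 100 + 50 + 5 + 1 + 1 + 1 = 858 (decimal)
Convert thirty-nine (English words) → 39 (decimal)
Compute 858 ÷ 39 = 22
Convert 22 (decimal) → 22 = 2×10 + 2 → 二十二 (Chinese numeral)
二十二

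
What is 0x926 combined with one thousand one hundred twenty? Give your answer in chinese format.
Convert 0x926 (hexadecimal) → 9×256 + 2×16 + 6 = 2342 (decimal)
Convert one thousand one hundred twenty (English words) → 1×1000 + 1×100 + 20 = 1120 (decimal)
Compute 2342 + 1120 = 3462
Convert 3462 (decimal) → 3462 = 3×1000 + 4×100 + 6×10 + 2 → 三千四百六十二 (Chinese numeral)
三千四百六十二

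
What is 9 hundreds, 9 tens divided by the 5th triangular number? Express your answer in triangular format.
Convert 9 hundreds, 9 tens (place-value notation) → 9×100 + 9×10 = 990 (decimal)
Convert the 5th triangular number (triangular index) → 5×6/2 = 15 (decimal)
Compute 990 ÷ 15 = 66
Convert 66 (decimal) → 66 = 11×12/2 → the 11th triangular number (triangular index)
the 11th triangular number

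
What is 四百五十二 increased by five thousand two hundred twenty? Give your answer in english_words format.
Convert 四百五十二 (Chinese numeral) → 4×100 + 5×10 + 2 = 452 (decimal)
Convert five thousand two hundred twenty (English words) → 5×1000 + 2×100 + 20 = 5220 (decimal)
Compute 452 + 5220 = 5672
Convert 5672 (decimal) → 5672 = 5×1000 + 6×100 + 72 → five thousand six hundred seventy-two (English words)
five thousand six hundred seventy-two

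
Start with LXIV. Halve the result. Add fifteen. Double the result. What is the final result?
Convert LXIV (Roman numeral) → 50 + 10 + 4 = 64 (decimal)
Start: 64
64 ÷ 2 = 32
Convert fifteen (English words) → 15 (decimal)
32 + 15 = 47
47 × 2 = 94
94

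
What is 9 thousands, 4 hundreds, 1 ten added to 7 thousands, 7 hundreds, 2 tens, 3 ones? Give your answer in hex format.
Convert 9 thousands, 4 hundreds, 1 ten (place-value notation) → 9×1000 + 4×100 + 1×10 = 9410 (decimal)
Convert 7 thousands, 7 hundreds, 2 tens, 3 ones (place-value notation) → 7×1000 + 7×100 + 2×10 + 3 = 7723 (decimal)
Compute 9410 + 7723 = 17133
Convert 17133 (decimal) → 17133 = 4×4096 + 2×256 + 14×16 + 13 → 0x42ED (hexadecimal)
0x42ED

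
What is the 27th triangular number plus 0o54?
The 27th triangular number = 27×28/2 = 378
Convert 0o54 (octal) → 5×8 + 4 = 44 (decimal)
Compute 378 + 44 = 422
422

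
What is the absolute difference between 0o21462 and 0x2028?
Convert 0o21462 (octal) → 2×4096 + 1×512 + 4×64 + 6×8 + 2 = 9010 (decimal)
Convert 0x2028 (hexadecimal) → 2×4096 + 2×16 + 8 = 8232 (decimal)
Compute |9010 - 8232| = 778
778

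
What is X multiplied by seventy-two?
Convert X (Roman numeral) → 10 (decimal)
Convert seventy-two (English words) → 72 (decimal)
Compute 10 × 72 = 720
720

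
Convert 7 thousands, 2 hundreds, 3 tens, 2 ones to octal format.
Convert 7 thousands, 2 hundreds, 3 tens, 2 ones (place-value notation) → 7×1000 + 2×100 + 3×10 + 2 = 7232 (decimal)
Convert 7232 (decimal) → 7232 = 1×4096 + 6×512 + 1×64 → 0o16100 (octal)
0o16100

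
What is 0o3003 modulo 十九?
Convert 0o3003 (octal) → 3×512 + 3 = 1539 (decimal)
Convert 十九 (Chinese numeral) → 1×10 + 9 = 19 (decimal)
Compute 1539 mod 19 = 0
0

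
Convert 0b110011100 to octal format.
Convert 0b110011100 (binary) → 256 + 128 + 16 + 8 + 4 = 412 (decimal)
Convert 412 (decimal) → 412 = 6×64 + 3×8 + 4 → 0o634 (octal)
0o634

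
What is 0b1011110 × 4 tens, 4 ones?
Convert 0b1011110 (binary) → 64 + 16 + 8 + 4 + 2 = 94 (decimal)
Convert 4 tens, 4 ones (place-value notation) → 4×10 + 4 = 44 (decimal)
Compute 94 × 44 = 4136
4136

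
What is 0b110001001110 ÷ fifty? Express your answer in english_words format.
Convert 0b110001001110 (binary) → 2048 + 1024 + 64 + 8 + 4 + 2 = 3150 (decimal)
Convert fifty (English words) → 50 (decimal)
Compute 3150 ÷ 50 = 63
Convert 63 (decimal) → sixty-three (English words)
sixty-three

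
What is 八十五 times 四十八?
Convert 八十五 (Chinese numeral) → 8×10 + 5 = 85 (decimal)
Convert 四十八 (Chinese numeral) → 4×10 + 8 = 48 (decimal)
Compute 85 × 48 = 4080
4080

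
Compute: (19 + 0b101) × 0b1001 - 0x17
Convert 0b101 (binary) → 4 + 1 = 5 (decimal)
Convert 0b1001 (binary) → 8 + 1 = 9 (decimal)
Convert 0x17 (hexadecimal) → 1×16 + 7 = 23 (decimal)
Expression in decimal: (19 + 5) × 9 - 23
Parentheses first: 19 + 5 = 24
Multiply: 24 × 9 = 216
Subtract: 216 - 23 = 193
193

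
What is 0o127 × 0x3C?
Convert 0o127 (octal) → 1×64 + 2×8 + 7 = 87 (decimal)
Convert 0x3C (hexadecimal) → 3×16 + 12 = 60 (decimal)
Compute 87 × 60 = 5220
5220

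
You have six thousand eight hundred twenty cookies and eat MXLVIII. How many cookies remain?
Convert six thousand eight hundred twenty (English words) → 6×1000 + 8×100 + 20 = 6820 (decimal)
Convert MXLVIII (Roman numeral) → 1000 + 40 + 5 + 1 + 1 + 1 = 1048 (decimal)
Compute 6820 - 1048 = 5772
5772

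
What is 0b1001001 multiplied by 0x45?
Convert 0b1001001 (binary) → 64 + 8 + 1 = 73 (decimal)
Convert 0x45 (hexadecimal) → 4×16 + 5 = 69 (decimal)
Compute 73 × 69 = 5037
5037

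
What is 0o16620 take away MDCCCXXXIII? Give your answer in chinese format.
Convert 0o16620 (octal) → 1×4096 + 6×512 + 6×64 + 2×8 = 7568 (decimal)
Convert MDCCCXXXIII (Roman numeral) → 1000 + 500 + 100 + 100 + 100 + 10 + 10 + 10 + 1 + 1 + 1 = 1833 (decimal)
Compute 7568 - 1833 = 5735
Convert 5735 (decimal) → 5735 = 5×1000 + 7×100 + 3×10 + 5 → 五千七百三十五 (Chinese numeral)
五千七百三十五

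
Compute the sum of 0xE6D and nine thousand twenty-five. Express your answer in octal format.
Convert 0xE6D (hexadecimal) → 14×256 + 6×16 + 13 = 3693 (decimal)
Convert nine thousand twenty-five (English words) → 9×1000 + 25 = 9025 (decimal)
Compute 3693 + 9025 = 12718
Convert 12718 (decimal) → 12718 = 3×4096 + 6×64 + 5×8 + 6 → 0o30656 (octal)
0o30656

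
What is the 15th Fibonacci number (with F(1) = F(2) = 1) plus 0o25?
The 15th Fibonacci number (with F(1) = F(2) = 1): 1, 1, 2, 3, 5, 8, 13, 21, 34, 55, 89, 144, 233, 377, 610 → 610
Convert 0o25 (octal) → 2×8 + 5 = 21 (decimal)
Compute 610 + 21 = 631
631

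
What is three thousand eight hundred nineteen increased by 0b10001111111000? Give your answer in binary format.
Convert three thousand eight hundred nineteen (English words) → 3×1000 + 8×100 + 19 = 3819 (decimal)
Convert 0b10001111111000 (binary) → 8192 + 512 + 256 + 128 + 64 + 32 + 16 + 8 = 9208 (decimal)
Compute 3819 + 9208 = 13027
Convert 13027 (decimal) → 13027 = 8192 + 4096 + 512 + 128 + 64 + 32 + 2 + 1 → 0b11001011100011 (binary)
0b11001011100011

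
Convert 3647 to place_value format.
Convert 3647 (decimal) → 3647 = 3×1000 + 6×100 + 4×10 + 7 → 3 thousands, 6 hundreds, 4 tens, 7 ones (place-value notation)
3 thousands, 6 hundreds, 4 tens, 7 ones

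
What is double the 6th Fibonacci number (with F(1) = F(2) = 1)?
The 6th Fibonacci number (with F(1) = F(2) = 1): 1, 1, 2, 3, 5, 8 → 8
Compute 8 × 2 = 16
16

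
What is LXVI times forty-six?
Convert LXVI (Roman numeral) → 50 + 10 + 5 + 1 = 66 (decimal)
Convert forty-six (English words) → 46 (decimal)
Compute 66 × 46 = 3036
3036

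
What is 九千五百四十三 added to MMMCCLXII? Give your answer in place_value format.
Convert 九千五百四十三 (Chinese numeral) → 9×1000 + 5×100 + 4×10 + 3 = 9543 (decimal)
Convert MMMCCLXII (Roman numeral) → 1000 + 1000 + 1000 + 100 + 100 + 50 + 10 + 1 + 1 = 3262 (decimal)
Compute 9543 + 3262 = 12805
Convert 12805 (decimal) → 12805 = 12×1000 + 8×100 + 5 → 12 thousands, 8 hundreds, 5 ones (place-value notation)
12 thousands, 8 hundreds, 5 ones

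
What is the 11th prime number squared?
The 11th prime number = 31
Compute 31² = 31 × 31 = 961
961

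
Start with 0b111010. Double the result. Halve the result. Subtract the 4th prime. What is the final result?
Convert 0b111010 (binary) → 32 + 16 + 8 + 2 = 58 (decimal)
Start: 58
58 × 2 = 116
116 ÷ 2 = 58
Convert the 4th prime (prime index) → 7 (decimal)
58 - 7 = 51
51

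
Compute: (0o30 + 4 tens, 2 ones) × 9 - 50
Convert 0o30 (octal) → 3×8 = 24 (decimal)
Convert 4 tens, 2 ones (place-value notation) → 4×10 + 2 = 42 (decimal)
Expression in decimal: (24 + 42) × 9 - 50
Parentheses first: 24 + 42 = 66
Multiply: 66 × 9 = 594
Subtract: 594 - 50 = 544
544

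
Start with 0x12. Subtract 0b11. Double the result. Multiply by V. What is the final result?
Convert 0x12 (hexadecimal) → 1×16 + 2 = 18 (decimal)
Start: 18
Convert 0b11 (binary) → 2 + 1 = 3 (decimal)
18 - 3 = 15
15 × 2 = 30
Convert V (Roman numeral) → 5 (decimal)
30 × 5 = 150
150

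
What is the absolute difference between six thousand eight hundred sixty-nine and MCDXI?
Convert six thousand eight hundred sixty-nine (English words) → 6×1000 + 8×100 + 69 = 6869 (decimal)
Convert MCDXI (Roman numeral) → 1000 + 400 + 10 + 1 = 1411 (decimal)
Compute |6869 - 1411| = 5458
5458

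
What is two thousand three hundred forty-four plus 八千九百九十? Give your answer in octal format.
Convert two thousand three hundred forty-four (English words) → 2×1000 + 3×100 + 44 = 2344 (decimal)
Convert 八千九百九十 (Chinese numeral) → 8×1000 + 9×100 + 9×10 = 8990 (decimal)
Compute 2344 + 8990 = 11334
Convert 11334 (decimal) → 11334 = 2×4096 + 6×512 + 1×64 + 6 → 0o26106 (octal)
0o26106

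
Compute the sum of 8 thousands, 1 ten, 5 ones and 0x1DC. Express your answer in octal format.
Convert 8 thousands, 1 ten, 5 ones (place-value notation) → 8×1000 + 1×10 + 5 = 8015 (decimal)
Convert 0x1DC (hexadecimal) → 1×256 + 13×16 + 12 = 476 (decimal)
Compute 8015 + 476 = 8491
Convert 8491 (decimal) → 8491 = 2×4096 + 4×64 + 5×8 + 3 → 0o20453 (octal)
0o20453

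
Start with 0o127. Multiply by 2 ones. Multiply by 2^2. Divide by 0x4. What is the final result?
Convert 0o127 (octal) → 1×64 + 2×8 + 7 = 87 (decimal)
Start: 87
Convert 2 ones (place-value notation) → 2 (decimal)
87 × 2 = 174
Convert 2^2 (power) → 4 (decimal)
174 × 4 = 696
Convert 0x4 (hexadecimal) → 4 (decimal)
696 ÷ 4 = 174
174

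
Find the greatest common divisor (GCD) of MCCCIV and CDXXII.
Convert MCCCIV (Roman numeral) → 1000 + 100 + 100 + 100 + 4 = 1304 (decimal)
Convert CDXXII (Roman numeral) → 400 + 10 + 10 + 1 + 1 = 422 (decimal)
Compute gcd(1304, 422) = 2
2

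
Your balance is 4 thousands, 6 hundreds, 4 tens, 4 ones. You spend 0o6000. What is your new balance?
Convert 4 thousands, 6 hundreds, 4 tens, 4 ones (place-value notation) → 4×1000 + 6×100 + 4×10 + 4 = 4644 (decimal)
Convert 0o6000 (octal) → 6×512 = 3072 (decimal)
Compute 4644 - 3072 = 1572
1572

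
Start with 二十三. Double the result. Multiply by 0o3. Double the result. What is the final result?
Convert 二十三 (Chinese numeral) → 2×10 + 3 = 23 (decimal)
Start: 23
23 × 2 = 46
Convert 0o3 (octal) → 3 (decimal)
46 × 3 = 138
138 × 2 = 276
276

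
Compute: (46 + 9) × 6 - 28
Parentheses first: 46 + 9 = 55
Multiply: 55 × 6 = 330
Subtract: 330 - 28 = 302
302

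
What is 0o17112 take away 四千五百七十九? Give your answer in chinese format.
Convert 0o17112 (octal) → 1×4096 + 7×512 + 1×64 + 1×8 + 2 = 7754 (decimal)
Convert 四千五百七十九 (Chinese numeral) → 4×1000 + 5×100 + 7×10 + 9 = 4579 (decimal)
Compute 7754 - 4579 = 3175
Convert 3175 (decimal) → 3175 = 3×1000 + 1×100 + 7×10 + 5 → 三千一百七十五 (Chinese numeral)
三千一百七十五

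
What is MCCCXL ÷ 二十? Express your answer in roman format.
Convert MCCCXL (Roman numeral) → 1000 + 100 + 100 + 100 + 40 = 1340 (decimal)
Convert 二十 (Chinese numeral) → 2×10 = 20 (decimal)
Compute 1340 ÷ 20 = 67
Convert 67 (decimal) → 67 = 50 + 10 + 5 + 1 + 1 → LXVII (Roman numeral)
LXVII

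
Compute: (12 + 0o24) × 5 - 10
Convert 0o24 (octal) → 2×8 + 4 = 20 (decimal)
Expression in decimal: (12 + 20) × 5 - 10
Parentheses first: 12 + 20 = 32
Multiply: 32 × 5 = 160
Subtract: 160 - 10 = 150
150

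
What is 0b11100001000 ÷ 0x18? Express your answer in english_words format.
Convert 0b11100001000 (binary) → 1024 + 512 + 256 + 8 = 1800 (decimal)
Convert 0x18 (hexadecimal) → 1×16 + 8 = 24 (decimal)
Compute 1800 ÷ 24 = 75
Convert 75 (decimal) → seventy-five (English words)
seventy-five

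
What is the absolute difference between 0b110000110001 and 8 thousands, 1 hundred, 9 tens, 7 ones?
Convert 0b110000110001 (binary) → 2048 + 1024 + 32 + 16 + 1 = 3121 (decimal)
Convert 8 thousands, 1 hundred, 9 tens, 7 ones (place-value notation) → 8×1000 + 1×100 + 9×10 + 7 = 8197 (decimal)
Compute |3121 - 8197| = 5076
5076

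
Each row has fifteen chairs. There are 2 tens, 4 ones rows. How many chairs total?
Convert fifteen (English words) → 15 (decimal)
Convert 2 tens, 4 ones (place-value notation) → 2×10 + 4 = 24 (decimal)
Compute 15 × 24 = 360
360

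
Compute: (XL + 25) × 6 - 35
Convert XL (Roman numeral) → 40 (decimal)
Expression in decimal: (40 + 25) × 6 - 35
Parentheses first: 40 + 25 = 65
Multiply: 65 × 6 = 390
Subtract: 390 - 35 = 355
355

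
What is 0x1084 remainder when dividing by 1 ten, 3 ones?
Convert 0x1084 (hexadecimal) → 1×4096 + 8×16 + 4 = 4228 (decimal)
Convert 1 ten, 3 ones (place-value notation) → 1×10 + 3 = 13 (decimal)
Compute 4228 mod 13 = 3
3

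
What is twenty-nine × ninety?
Convert twenty-nine (English words) → 29 (decimal)
Convert ninety (English words) → 90 (decimal)
Compute 29 × 90 = 2610
2610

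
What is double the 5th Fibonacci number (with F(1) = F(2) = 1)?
The 5th Fibonacci number (with F(1) = F(2) = 1): 1, 1, 2, 3, 5 → 5
Compute 5 × 2 = 10
10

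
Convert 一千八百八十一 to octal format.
Convert 一千八百八十一 (Chinese numeral) → 1×1000 + 8×100 + 8×10 + 1 = 1881 (decimal)
Convert 1881 (decimal) → 1881 = 3×512 + 5×64 + 3×8 + 1 → 0o3531 (octal)
0o3531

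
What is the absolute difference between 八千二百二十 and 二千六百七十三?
Convert 八千二百二十 (Chinese numeral) → 8×1000 + 2×100 + 2×10 = 8220 (decimal)
Convert 二千六百七十三 (Chinese numeral) → 2×1000 + 6×100 + 7×10 + 3 = 2673 (decimal)
Compute |8220 - 2673| = 5547
5547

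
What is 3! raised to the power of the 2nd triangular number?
Convert 3! (factorial) → 6 (decimal)
Convert the 2nd triangular number (triangular index) → 2×3/2 = 3 (decimal)
Compute 6 ^ 3 = 216
216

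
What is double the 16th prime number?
The 16th prime number = 53
Compute 53 × 2 = 106
106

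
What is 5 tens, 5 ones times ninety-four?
Convert 5 tens, 5 ones (place-value notation) → 5×10 + 5 = 55 (decimal)
Convert ninety-four (English words) → 94 (decimal)
Compute 55 × 94 = 5170
5170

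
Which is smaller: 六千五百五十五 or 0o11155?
Convert 六千五百五十五 (Chinese numeral) → 6×1000 + 5×100 + 5×10 + 5 = 6555 (decimal)
Convert 0o11155 (octal) → 1×4096 + 1×512 + 1×64 + 5×8 + 5 = 4717 (decimal)
Compare 6555 vs 4717: smaller = 4717
4717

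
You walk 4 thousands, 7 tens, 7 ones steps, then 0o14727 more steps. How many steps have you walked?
Convert 4 thousands, 7 tens, 7 ones (place-value notation) → 4×1000 + 7×10 + 7 = 4077 (decimal)
Convert 0o14727 (octal) → 1×4096 + 4×512 + 7×64 + 2×8 + 7 = 6615 (decimal)
Compute 4077 + 6615 = 10692
10692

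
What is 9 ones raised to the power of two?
Convert 9 ones (place-value notation) → 9 (decimal)
Convert two (English words) → 2 (decimal)
Compute 9 ^ 2 = 81
81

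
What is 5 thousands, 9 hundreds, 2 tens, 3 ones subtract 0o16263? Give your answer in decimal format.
Convert 5 thousands, 9 hundreds, 2 tens, 3 ones (place-value notation) → 5×1000 + 9×100 + 2×10 + 3 = 5923 (decimal)
Convert 0o16263 (octal) → 1×4096 + 6×512 + 2×64 + 6×8 + 3 = 7347 (decimal)
Compute 5923 - 7347 = -1424
-1424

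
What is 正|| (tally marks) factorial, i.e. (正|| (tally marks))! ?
Convert 正|| (tally marks) → 5 + 2 = 7 (decimal)
Compute 7! = 5040
5040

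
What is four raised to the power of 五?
Convert four (English words) → 4 (decimal)
Convert 五 (Chinese numeral) → 5 (decimal)
Compute 4 ^ 5 = 1024
1024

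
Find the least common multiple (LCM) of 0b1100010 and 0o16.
Convert 0b1100010 (binary) → 64 + 32 + 2 = 98 (decimal)
Convert 0o16 (octal) → 1×8 + 6 = 14 (decimal)
Compute lcm(98, 14) = 98
98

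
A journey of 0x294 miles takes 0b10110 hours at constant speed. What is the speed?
Convert 0x294 (hexadecimal) → 2×256 + 9×16 + 4 = 660 (decimal)
Convert 0b10110 (binary) → 16 + 4 + 2 = 22 (decimal)
Compute 660 ÷ 22 = 30
30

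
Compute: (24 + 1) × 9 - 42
Parentheses first: 24 + 1 = 25
Multiply: 25 × 9 = 225
Subtract: 225 - 42 = 183
183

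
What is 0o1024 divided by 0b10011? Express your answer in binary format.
Convert 0o1024 (octal) → 1×512 + 2×8 + 4 = 532 (decimal)
Convert 0b10011 (binary) → 16 + 2 + 1 = 19 (decimal)
Compute 532 ÷ 19 = 28
Convert 28 (decimal) → 28 = 16 + 8 + 4 → 0b11100 (binary)
0b11100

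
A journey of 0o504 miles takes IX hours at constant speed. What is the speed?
Convert 0o504 (octal) → 5×64 + 4 = 324 (decimal)
Convert IX (Roman numeral) → 9 (decimal)
Compute 324 ÷ 9 = 36
36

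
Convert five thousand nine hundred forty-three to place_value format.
Convert five thousand nine hundred forty-three (English words) → 5×1000 + 9×100 + 43 = 5943 (decimal)
Convert 5943 (decimal) → 5943 = 5×1000 + 9×100 + 4×10 + 3 → 5 thousands, 9 hundreds, 4 tens, 3 ones (place-value notation)
5 thousands, 9 hundreds, 4 tens, 3 ones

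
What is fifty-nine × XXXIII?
Convert fifty-nine (English words) → 59 (decimal)
Convert XXXIII (Roman numeral) → 10 + 10 + 10 + 1 + 1 + 1 = 33 (decimal)
Compute 59 × 33 = 1947
1947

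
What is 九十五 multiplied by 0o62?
Convert 九十五 (Chinese numeral) → 9×10 + 5 = 95 (decimal)
Convert 0o62 (octal) → 6×8 + 2 = 50 (decimal)
Compute 95 × 50 = 4750
4750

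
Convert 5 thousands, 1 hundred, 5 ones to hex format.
Convert 5 thousands, 1 hundred, 5 ones (place-value notation) → 5×1000 + 1×100 + 5 = 5105 (decimal)
Convert 5105 (decimal) → 5105 = 1×4096 + 3×256 + 15×16 + 1 → 0x13F1 (hexadecimal)
0x13F1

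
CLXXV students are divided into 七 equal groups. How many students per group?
Convert CLXXV (Roman numeral) → 100 + 50 + 10 + 10 + 5 = 175 (decimal)
Convert 七 (Chinese numeral) → 7 (decimal)
Compute 175 ÷ 7 = 25
25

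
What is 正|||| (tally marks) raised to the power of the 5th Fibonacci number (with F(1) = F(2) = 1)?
Convert 正|||| (tally marks) → 5 + 4 = 9 (decimal)
Convert the 5th Fibonacci number (with F(1) = F(2) = 1) (Fibonacci index) → 1, 1, 2, 3, 5 → 5 (decimal)
Compute 9 ^ 5 = 59049
59049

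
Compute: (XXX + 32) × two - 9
Convert XXX (Roman numeral) → 10 + 10 + 10 = 30 (decimal)
Convert two (English words) → 2 (decimal)
Expression in decimal: (30 + 32) × 2 - 9
Parentheses first: 30 + 32 = 62
Multiply: 62 × 2 = 124
Subtract: 124 - 9 = 115
115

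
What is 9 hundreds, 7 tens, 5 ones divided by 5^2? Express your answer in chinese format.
Convert 9 hundreds, 7 tens, 5 ones (place-value notation) → 9×100 + 7×10 + 5 = 975 (decimal)
Convert 5^2 (power) → 25 (decimal)
Compute 975 ÷ 25 = 39
Convert 39 (decimal) → 39 = 3×10 + 9 → 三十九 (Chinese numeral)
三十九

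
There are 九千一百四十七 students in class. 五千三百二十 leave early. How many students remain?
Convert 九千一百四十七 (Chinese numeral) → 9×1000 + 1×100 + 4×10 + 7 = 9147 (decimal)
Convert 五千三百二十 (Chinese numeral) → 5×1000 + 3×100 + 2×10 = 5320 (decimal)
Compute 9147 - 5320 = 3827
3827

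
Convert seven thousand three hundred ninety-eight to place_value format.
Convert seven thousand three hundred ninety-eight (English words) → 7×1000 + 3×100 + 98 = 7398 (decimal)
Convert 7398 (decimal) → 7398 = 7×1000 + 3×100 + 9×10 + 8 → 7 thousands, 3 hundreds, 9 tens, 8 ones (place-value notation)
7 thousands, 3 hundreds, 9 tens, 8 ones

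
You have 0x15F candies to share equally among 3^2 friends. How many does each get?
Convert 0x15F (hexadecimal) → 1×256 + 5×16 + 15 = 351 (decimal)
Convert 3^2 (power) → 9 (decimal)
Compute 351 ÷ 9 = 39
39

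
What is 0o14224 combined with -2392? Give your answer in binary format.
Convert 0o14224 (octal) → 1×4096 + 4×512 + 2×64 + 2×8 + 4 = 6292 (decimal)
Compute 6292 + -2392 = 3900
Convert 3900 (decimal) → 3900 = 2048 + 1024 + 512 + 256 + 32 + 16 + 8 + 4 → 0b111100111100 (binary)
0b111100111100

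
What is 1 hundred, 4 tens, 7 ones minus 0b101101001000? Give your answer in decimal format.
Convert 1 hundred, 4 tens, 7 ones (place-value notation) → 1×100 + 4×10 + 7 = 147 (decimal)
Convert 0b101101001000 (binary) → 2048 + 512 + 256 + 64 + 8 = 2888 (decimal)
Compute 147 - 2888 = -2741
-2741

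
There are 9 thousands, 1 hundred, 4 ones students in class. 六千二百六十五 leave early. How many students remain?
Convert 9 thousands, 1 hundred, 4 ones (place-value notation) → 9×1000 + 1×100 + 4 = 9104 (decimal)
Convert 六千二百六十五 (Chinese numeral) → 6×1000 + 2×100 + 6×10 + 5 = 6265 (decimal)
Compute 9104 - 6265 = 2839
2839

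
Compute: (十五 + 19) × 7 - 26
Convert 十五 (Chinese numeral) → 1×10 + 5 = 15 (decimal)
Expression in decimal: (15 + 19) × 7 - 26
Parentheses first: 15 + 19 = 34
Multiply: 34 × 7 = 238
Subtract: 238 - 26 = 212
212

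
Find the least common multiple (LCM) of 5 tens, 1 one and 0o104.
Convert 5 tens, 1 one (place-value notation) → 5×10 + 1 = 51 (decimal)
Convert 0o104 (octal) → 1×64 + 4 = 68 (decimal)
Compute lcm(51, 68) = 204
204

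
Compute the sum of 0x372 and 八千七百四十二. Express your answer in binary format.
Convert 0x372 (hexadecimal) → 3×256 + 7×16 + 2 = 882 (decimal)
Convert 八千七百四十二 (Chinese numeral) → 8×1000 + 7×100 + 4×10 + 2 = 8742 (decimal)
Compute 882 + 8742 = 9624
Convert 9624 (decimal) → 9624 = 8192 + 1024 + 256 + 128 + 16 + 8 → 0b10010110011000 (binary)
0b10010110011000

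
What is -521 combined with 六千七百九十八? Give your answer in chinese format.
Convert 六千七百九十八 (Chinese numeral) → 6×1000 + 7×100 + 9×10 + 8 = 6798 (decimal)
Compute -521 + 6798 = 6277
Convert 6277 (decimal) → 6277 = 6×1000 + 2×100 + 7×10 + 7 → 六千二百七十七 (Chinese numeral)
六千二百七十七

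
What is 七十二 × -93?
Convert 七十二 (Chinese numeral) → 7×10 + 2 = 72 (decimal)
Compute 72 × -93 = -6696
-6696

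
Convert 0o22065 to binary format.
Convert 0o22065 (octal) → 2×4096 + 2×512 + 6×8 + 5 = 9269 (decimal)
Convert 9269 (decimal) → 9269 = 8192 + 1024 + 32 + 16 + 4 + 1 → 0b10010000110101 (binary)
0b10010000110101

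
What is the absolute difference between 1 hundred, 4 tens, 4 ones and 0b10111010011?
Convert 1 hundred, 4 tens, 4 ones (place-value notation) → 1×100 + 4×10 + 4 = 144 (decimal)
Convert 0b10111010011 (binary) → 1024 + 256 + 128 + 64 + 16 + 2 + 1 = 1491 (decimal)
Compute |144 - 1491| = 1347
1347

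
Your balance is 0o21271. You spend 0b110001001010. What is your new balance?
Convert 0o21271 (octal) → 2×4096 + 1×512 + 2×64 + 7×8 + 1 = 8889 (decimal)
Convert 0b110001001010 (binary) → 2048 + 1024 + 64 + 8 + 2 = 3146 (decimal)
Compute 8889 - 3146 = 5743
5743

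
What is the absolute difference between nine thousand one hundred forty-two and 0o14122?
Convert nine thousand one hundred forty-two (English words) → 9×1000 + 1×100 + 42 = 9142 (decimal)
Convert 0o14122 (octal) → 1×4096 + 4×512 + 1×64 + 2×8 + 2 = 6226 (decimal)
Compute |9142 - 6226| = 2916
2916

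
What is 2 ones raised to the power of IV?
Convert 2 ones (place-value notation) → 2 (decimal)
Convert IV (Roman numeral) → 4 (decimal)
Compute 2 ^ 4 = 16
16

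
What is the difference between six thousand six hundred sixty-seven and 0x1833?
Convert six thousand six hundred sixty-seven (English words) → 6×1000 + 6×100 + 67 = 6667 (decimal)
Convert 0x1833 (hexadecimal) → 1×4096 + 8×256 + 3×16 + 3 = 6195 (decimal)
Difference: |6667 - 6195| = 472
472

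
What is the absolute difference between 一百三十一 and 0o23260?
Convert 一百三十一 (Chinese numeral) → 1×100 + 3×10 + 1 = 131 (decimal)
Convert 0o23260 (octal) → 2×4096 + 3×512 + 2×64 + 6×8 = 9904 (decimal)
Compute |131 - 9904| = 9773
9773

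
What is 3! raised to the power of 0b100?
Convert 3! (factorial) → 6 (decimal)
Convert 0b100 (binary) → 4 (decimal)
Compute 6 ^ 4 = 1296
1296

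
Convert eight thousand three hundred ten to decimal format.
Convert eight thousand three hundred ten (English words) → 8×1000 + 3×100 + 10 = 8310 (decimal)
8310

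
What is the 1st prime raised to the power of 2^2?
Convert the 1st prime (prime index) → 2 (decimal)
Convert 2^2 (power) → 4 (decimal)
Compute 2 ^ 4 = 16
16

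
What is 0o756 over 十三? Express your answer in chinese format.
Convert 0o756 (octal) → 7×64 + 5×8 + 6 = 494 (decimal)
Convert 十三 (Chinese numeral) → 1×10 + 3 = 13 (decimal)
Compute 494 ÷ 13 = 38
Convert 38 (decimal) → 38 = 3×10 + 8 → 三十八 (Chinese numeral)
三十八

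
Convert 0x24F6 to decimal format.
Convert 0x24F6 (hexadecimal) → 2×4096 + 4×256 + 15×16 + 6 = 9462 (decimal)
9462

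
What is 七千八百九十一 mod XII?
Convert 七千八百九十一 (Chinese numeral) → 7×1000 + 8×100 + 9×10 + 1 = 7891 (decimal)
Convert XII (Roman numeral) → 10 + 1 + 1 = 12 (decimal)
Compute 7891 mod 12 = 7
7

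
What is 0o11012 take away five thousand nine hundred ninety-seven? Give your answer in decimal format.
Convert 0o11012 (octal) → 1×4096 + 1×512 + 1×8 + 2 = 4618 (decimal)
Convert five thousand nine hundred ninety-seven (English words) → 5×1000 + 9×100 + 97 = 5997 (decimal)
Compute 4618 - 5997 = -1379
-1379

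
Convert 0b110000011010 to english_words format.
Convert 0b110000011010 (binary) → 2048 + 1024 + 16 + 8 + 2 = 3098 (decimal)
Convert 3098 (decimal) → 3098 = 3×1000 + 98 → three thousand ninety-eight (English words)
three thousand ninety-eight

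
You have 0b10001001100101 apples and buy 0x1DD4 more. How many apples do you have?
Convert 0b10001001100101 (binary) → 8192 + 512 + 64 + 32 + 4 + 1 = 8805 (decimal)
Convert 0x1DD4 (hexadecimal) → 1×4096 + 13×256 + 13×16 + 4 = 7636 (decimal)
Compute 8805 + 7636 = 16441
16441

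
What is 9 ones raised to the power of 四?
Convert 9 ones (place-value notation) → 9 (decimal)
Convert 四 (Chinese numeral) → 4 (decimal)
Compute 9 ^ 4 = 6561
6561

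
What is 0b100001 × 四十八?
Convert 0b100001 (binary) → 32 + 1 = 33 (decimal)
Convert 四十八 (Chinese numeral) → 4×10 + 8 = 48 (decimal)
Compute 33 × 48 = 1584
1584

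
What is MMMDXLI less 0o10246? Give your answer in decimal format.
Convert MMMDXLI (Roman numeral) → 1000 + 1000 + 1000 + 500 + 40 + 1 = 3541 (decimal)
Convert 0o10246 (octal) → 1×4096 + 2×64 + 4×8 + 6 = 4262 (decimal)
Compute 3541 - 4262 = -721
-721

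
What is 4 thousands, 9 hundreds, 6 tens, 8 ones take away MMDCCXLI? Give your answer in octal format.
Convert 4 thousands, 9 hundreds, 6 tens, 8 ones (place-value notation) → 4×1000 + 9×100 + 6×10 + 8 = 4968 (decimal)
Convert MMDCCXLI (Roman numeral) → 1000 + 1000 + 500 + 100 + 100 + 40 + 1 = 2741 (decimal)
Compute 4968 - 2741 = 2227
Convert 2227 (decimal) → 2227 = 4×512 + 2×64 + 6×8 + 3 → 0o4263 (octal)
0o4263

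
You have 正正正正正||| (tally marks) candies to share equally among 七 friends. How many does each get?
Convert 正正正正正||| (tally marks) → 5 + 5 + 5 + 5 + 5 + 3 = 28 (decimal)
Convert 七 (Chinese numeral) → 7 (decimal)
Compute 28 ÷ 7 = 4
4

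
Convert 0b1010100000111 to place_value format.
Convert 0b1010100000111 (binary) → 4096 + 1024 + 256 + 4 + 2 + 1 = 5383 (decimal)
Convert 5383 (decimal) → 5383 = 5×1000 + 3×100 + 8×10 + 3 → 5 thousands, 3 hundreds, 8 tens, 3 ones (place-value notation)
5 thousands, 3 hundreds, 8 tens, 3 ones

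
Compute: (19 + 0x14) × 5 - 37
Convert 0x14 (hexadecimal) → 1×16 + 4 = 20 (decimal)
Expression in decimal: (19 + 20) × 5 - 37
Parentheses first: 19 + 20 = 39
Multiply: 39 × 5 = 195
Subtract: 195 - 37 = 158
158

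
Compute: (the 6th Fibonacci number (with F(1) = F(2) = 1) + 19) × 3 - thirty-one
Convert the 6th Fibonacci number (with F(1) = F(2) = 1) (Fibonacci index) → 1, 1, 2, 3, 5, 8 → 8 (decimal)
Convert thirty-one (English words) → 31 (decimal)
Expression in decimal: (8 + 19) × 3 - 31
Parentheses first: 8 + 19 = 27
Multiply: 27 × 3 = 81
Subtract: 81 - 31 = 50
50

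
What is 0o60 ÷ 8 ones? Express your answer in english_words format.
Convert 0o60 (octal) → 6×8 = 48 (decimal)
Convert 8 ones (place-value notation) → 8 (decimal)
Compute 48 ÷ 8 = 6
Convert 6 (decimal) → six (English words)
six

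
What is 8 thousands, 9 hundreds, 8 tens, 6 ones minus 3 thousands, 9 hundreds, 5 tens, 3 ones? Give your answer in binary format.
Convert 8 thousands, 9 hundreds, 8 tens, 6 ones (place-value notation) → 8×1000 + 9×100 + 8×10 + 6 = 8986 (decimal)
Convert 3 thousands, 9 hundreds, 5 tens, 3 ones (place-value notation) → 3×1000 + 9×100 + 5×10 + 3 = 3953 (decimal)
Compute 8986 - 3953 = 5033
Convert 5033 (decimal) → 5033 = 4096 + 512 + 256 + 128 + 32 + 8 + 1 → 0b1001110101001 (binary)
0b1001110101001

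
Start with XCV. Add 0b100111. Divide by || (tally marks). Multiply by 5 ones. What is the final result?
Convert XCV (Roman numeral) → 90 + 5 = 95 (decimal)
Start: 95
Convert 0b100111 (binary) → 32 + 4 + 2 + 1 = 39 (decimal)
95 + 39 = 134
Convert || (tally marks) → 2 (decimal)
134 ÷ 2 = 67
Convert 5 ones (place-value notation) → 5 (decimal)
67 × 5 = 335
335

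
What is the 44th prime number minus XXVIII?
The 44th prime number = 193
Convert XXVIII (Roman numeral) → 10 + 10 + 5 + 1 + 1 + 1 = 28 (decimal)
Compute 193 - 28 = 165
165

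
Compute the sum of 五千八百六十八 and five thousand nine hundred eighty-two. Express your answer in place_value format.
Convert 五千八百六十八 (Chinese numeral) → 5×1000 + 8×100 + 6×10 + 8 = 5868 (decimal)
Convert five thousand nine hundred eighty-two (English words) → 5×1000 + 9×100 + 82 = 5982 (decimal)
Compute 5868 + 5982 = 11850
Convert 11850 (decimal) → 11850 = 11×1000 + 8×100 + 5×10 → 11 thousands, 8 hundreds, 5 tens (place-value notation)
11 thousands, 8 hundreds, 5 tens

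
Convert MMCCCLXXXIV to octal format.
Convert MMCCCLXXXIV (Roman numeral) → 1000 + 1000 + 100 + 100 + 100 + 50 + 10 + 10 + 10 + 4 = 2384 (decimal)
Convert 2384 (decimal) → 2384 = 4×512 + 5×64 + 2×8 → 0o4520 (octal)
0o4520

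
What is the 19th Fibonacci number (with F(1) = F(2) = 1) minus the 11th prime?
The 19th Fibonacci number (with F(1) = F(2) = 1) = 4181
Convert the 11th prime (prime index) → 31 (decimal)
Compute 4181 - 31 = 4150
4150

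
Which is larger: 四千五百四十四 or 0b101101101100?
Convert 四千五百四十四 (Chinese numeral) → 4×1000 + 5×100 + 4×10 + 4 = 4544 (decimal)
Convert 0b101101101100 (binary) → 2048 + 512 + 256 + 64 + 32 + 8 + 4 = 2924 (decimal)
Compare 4544 vs 2924: larger = 4544
4544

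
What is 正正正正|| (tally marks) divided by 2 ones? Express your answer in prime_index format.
Convert 正正正正|| (tally marks) → 5 + 5 + 5 + 5 + 2 = 22 (decimal)
Convert 2 ones (place-value notation) → 2 (decimal)
Compute 22 ÷ 2 = 11
Convert 11 (decimal) → the 5th prime (prime index)
the 5th prime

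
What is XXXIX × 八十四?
Convert XXXIX (Roman numeral) → 10 + 10 + 10 + 9 = 39 (decimal)
Convert 八十四 (Chinese numeral) → 8×10 + 4 = 84 (decimal)
Compute 39 × 84 = 3276
3276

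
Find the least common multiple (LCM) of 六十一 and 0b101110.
Convert 六十一 (Chinese numeral) → 6×10 + 1 = 61 (decimal)
Convert 0b101110 (binary) → 32 + 8 + 4 + 2 = 46 (decimal)
Compute lcm(61, 46) = 2806
2806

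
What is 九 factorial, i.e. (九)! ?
Convert 九 (Chinese numeral) → 9 (decimal)
Compute 9! = 362880
362880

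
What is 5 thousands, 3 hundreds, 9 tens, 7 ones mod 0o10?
Convert 5 thousands, 3 hundreds, 9 tens, 7 ones (place-value notation) → 5×1000 + 3×100 + 9×10 + 7 = 5397 (decimal)
Convert 0o10 (octal) → 1×8 = 8 (decimal)
Compute 5397 mod 8 = 5
5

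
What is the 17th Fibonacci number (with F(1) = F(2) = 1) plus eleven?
The 17th Fibonacci number (with F(1) = F(2) = 1) = 1597
Convert eleven (English words) → 11 (decimal)
Compute 1597 + 11 = 1608
1608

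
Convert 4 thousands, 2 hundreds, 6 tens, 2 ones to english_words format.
Convert 4 thousands, 2 hundreds, 6 tens, 2 ones (place-value notation) → 4×1000 + 2×100 + 6×10 + 2 = 4262 (decimal)
Convert 4262 (decimal) → 4262 = 4×1000 + 2×100 + 62 → four thousand two hundred sixty-two (English words)
four thousand two hundred sixty-two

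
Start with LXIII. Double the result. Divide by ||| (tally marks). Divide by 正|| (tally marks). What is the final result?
Convert LXIII (Roman numeral) → 50 + 10 + 1 + 1 + 1 = 63 (decimal)
Start: 63
63 × 2 = 126
Convert ||| (tally marks) → 3 (decimal)
126 ÷ 3 = 42
Convert 正|| (tally marks) → 5 + 2 = 7 (decimal)
42 ÷ 7 = 6
6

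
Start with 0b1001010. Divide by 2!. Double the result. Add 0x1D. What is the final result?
Convert 0b1001010 (binary) → 64 + 8 + 2 = 74 (decimal)
Start: 74
Convert 2! (factorial) → 2 (decimal)
74 ÷ 2 = 37
37 × 2 = 74
Convert 0x1D (hexadecimal) → 1×16 + 13 = 29 (decimal)
74 + 29 = 103
103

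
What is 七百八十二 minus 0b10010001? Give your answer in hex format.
Convert 七百八十二 (Chinese numeral) → 7×100 + 8×10 + 2 = 782 (decimal)
Convert 0b10010001 (binary) → 128 + 16 + 1 = 145 (decimal)
Compute 782 - 145 = 637
Convert 637 (decimal) → 637 = 2×256 + 7×16 + 13 → 0x27D (hexadecimal)
0x27D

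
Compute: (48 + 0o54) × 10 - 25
Convert 0o54 (octal) → 5×8 + 4 = 44 (decimal)
Expression in decimal: (48 + 44) × 10 - 25
Parentheses first: 48 + 44 = 92
Multiply: 92 × 10 = 920
Subtract: 920 - 25 = 895
895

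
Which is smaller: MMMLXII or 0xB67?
Convert MMMLXII (Roman numeral) → 1000 + 1000 + 1000 + 50 + 10 + 1 + 1 = 3062 (decimal)
Convert 0xB67 (hexadecimal) → 11×256 + 6×16 + 7 = 2919 (decimal)
Compare 3062 vs 2919: smaller = 2919
2919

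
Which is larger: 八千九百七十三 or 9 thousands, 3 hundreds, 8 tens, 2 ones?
Convert 八千九百七十三 (Chinese numeral) → 8×1000 + 9×100 + 7×10 + 3 = 8973 (decimal)
Convert 9 thousands, 3 hundreds, 8 tens, 2 ones (place-value notation) → 9×1000 + 3×100 + 8×10 + 2 = 9382 (decimal)
Compare 8973 vs 9382: larger = 9382
9382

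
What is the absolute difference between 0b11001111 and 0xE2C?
Convert 0b11001111 (binary) → 128 + 64 + 8 + 4 + 2 + 1 = 207 (decimal)
Convert 0xE2C (hexadecimal) → 14×256 + 2×16 + 12 = 3628 (decimal)
Compute |207 - 3628| = 3421
3421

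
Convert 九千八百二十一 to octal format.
Convert 九千八百二十一 (Chinese numeral) → 9×1000 + 8×100 + 2×10 + 1 = 9821 (decimal)
Convert 9821 (decimal) → 9821 = 2×4096 + 3×512 + 1×64 + 3×8 + 5 → 0o23135 (octal)
0o23135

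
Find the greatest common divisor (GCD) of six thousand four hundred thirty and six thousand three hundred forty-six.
Convert six thousand four hundred thirty (English words) → 6×1000 + 4×100 + 30 = 6430 (decimal)
Convert six thousand three hundred forty-six (English words) → 6×1000 + 3×100 + 46 = 6346 (decimal)
Compute gcd(6430, 6346) = 2
2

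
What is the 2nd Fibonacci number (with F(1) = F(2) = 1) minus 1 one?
The 2nd Fibonacci number (with F(1) = F(2) = 1) = 1
Convert 1 one (place-value notation) → 1 (decimal)
Compute 1 - 1 = 0
0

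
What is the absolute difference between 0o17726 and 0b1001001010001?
Convert 0o17726 (octal) → 1×4096 + 7×512 + 7×64 + 2×8 + 6 = 8150 (decimal)
Convert 0b1001001010001 (binary) → 4096 + 512 + 64 + 16 + 1 = 4689 (decimal)
Compute |8150 - 4689| = 3461
3461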